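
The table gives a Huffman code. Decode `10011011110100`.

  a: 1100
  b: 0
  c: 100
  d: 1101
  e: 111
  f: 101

Read left to right; each codeword is recognised as soon as it completes (prefix code):
  100→c | 1101→d | 111→e | 0→b | 100→c
Decoded message: cdebc

cdebc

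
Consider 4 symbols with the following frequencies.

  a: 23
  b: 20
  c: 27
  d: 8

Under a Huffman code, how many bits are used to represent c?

Build the tree from the bottom:
d(8) + b(20) → 28
a(23) + c(27) → 50
28 + 50 → 78
c's leaf is at depth 2, giving a 2-bit codeword.

2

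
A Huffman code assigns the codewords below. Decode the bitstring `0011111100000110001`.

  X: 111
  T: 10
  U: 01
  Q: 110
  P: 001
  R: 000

Read left to right; each codeword is recognised as soon as it completes (prefix code):
  001→P | 111→X | 110→Q | 000→R | 01→U | 10→T | 001→P
Decoded message: PXQRUTP

PXQRUTP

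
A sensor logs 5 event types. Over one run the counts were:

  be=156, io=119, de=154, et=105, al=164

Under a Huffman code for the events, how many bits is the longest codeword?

Merge the two lowest-weight nodes at each step:
merge et(105) and io(119): 224
merge de(154) and be(156): 310
merge al(164) and 224: 388
merge 310 and 388: 698
Maximum depth reached is 3.

3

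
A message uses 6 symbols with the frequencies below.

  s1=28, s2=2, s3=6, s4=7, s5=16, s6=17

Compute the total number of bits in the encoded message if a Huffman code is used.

Build the Huffman tree bottom-up:
merge s2(2) and s3(6): 8
merge s4(7) and 8: 15
merge 15 and s5(16): 31
merge s6(17) and s1(28): 45
merge 31 and 45: 76
The encoded length is the sum of every internal node's weight: 8 + 15 + 31 + 45 + 76 = 175 bits.

175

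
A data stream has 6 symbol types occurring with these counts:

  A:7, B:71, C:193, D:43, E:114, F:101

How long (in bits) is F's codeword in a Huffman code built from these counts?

2

Repeatedly merge the two smallest:
combine A(7), D(43) → 50
combine 50, B(71) → 121
combine F(101), E(114) → 215
combine 121, C(193) → 314
combine 215, 314 → 529
F sits 2 levels below the root, so its codeword is 2 bits.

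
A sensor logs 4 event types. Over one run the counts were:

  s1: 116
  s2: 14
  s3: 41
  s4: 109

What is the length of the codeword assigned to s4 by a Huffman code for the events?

2

Repeatedly merge the two smallest:
combine s2(14), s3(41) → 55
combine 55, s4(109) → 164
combine s1(116), 164 → 280
s4's leaf is at depth 2, giving a 2-bit codeword.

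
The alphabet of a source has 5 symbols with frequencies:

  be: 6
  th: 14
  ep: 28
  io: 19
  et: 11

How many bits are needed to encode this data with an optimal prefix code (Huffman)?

Greedily combine the two least-frequent nodes:
merge be(6) and et(11): 17
merge th(14) and 17: 31
merge io(19) and ep(28): 47
merge 31 and 47: 78
The encoded length is the sum of every internal node's weight: 17 + 31 + 47 + 78 = 173 bits.

173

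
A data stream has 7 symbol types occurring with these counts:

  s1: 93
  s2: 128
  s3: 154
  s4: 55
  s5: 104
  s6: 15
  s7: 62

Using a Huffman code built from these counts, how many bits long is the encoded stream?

Greedily combine the two least-frequent nodes:
s6(15) + s4(55) → 70
s7(62) + 70 → 132
s1(93) + s5(104) → 197
s2(128) + 132 → 260
s3(154) + 197 → 351
260 + 351 → 611
Each symbol's bit-cost is frequency × depth; summing gives 1621 bits (equivalently 70 + 132 + 197 + 260 + 351 + 611).

1621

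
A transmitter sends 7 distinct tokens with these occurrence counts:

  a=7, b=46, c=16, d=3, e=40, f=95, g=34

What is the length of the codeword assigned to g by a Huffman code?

3

Repeatedly merge the two smallest:
d(3) + a(7) → 10
10 + c(16) → 26
26 + g(34) → 60
e(40) + b(46) → 86
60 + 86 → 146
f(95) + 146 → 241
g's leaf is at depth 3, giving a 3-bit codeword.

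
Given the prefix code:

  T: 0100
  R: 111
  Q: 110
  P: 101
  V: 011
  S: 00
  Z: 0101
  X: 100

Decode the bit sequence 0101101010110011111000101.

Read left to right; each codeword is recognised as soon as it completes (prefix code):
  0101→Z | 101→P | 0101→Z | 100→X | 111→R | 110→Q | 00→S | 101→P
Decoded message: ZPZXRQSP

ZPZXRQSP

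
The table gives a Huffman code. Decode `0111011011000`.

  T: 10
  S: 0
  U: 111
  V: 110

SUSVVSS

Read left to right; each codeword is recognised as soon as it completes (prefix code):
  0→S | 111→U | 0→S | 110→V | 110→V | 0→S | 0→S
Decoded message: SUSVVSS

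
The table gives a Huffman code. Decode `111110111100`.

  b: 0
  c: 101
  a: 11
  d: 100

aacad

Read left to right; each codeword is recognised as soon as it completes (prefix code):
  11→a | 11→a | 101→c | 11→a | 100→d
Decoded message: aacad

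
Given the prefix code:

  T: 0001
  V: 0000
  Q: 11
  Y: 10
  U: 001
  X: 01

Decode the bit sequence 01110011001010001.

XQUYXXT

Read left to right; each codeword is recognised as soon as it completes (prefix code):
  01→X | 11→Q | 001→U | 10→Y | 01→X | 01→X | 0001→T
Decoded message: XQUYXXT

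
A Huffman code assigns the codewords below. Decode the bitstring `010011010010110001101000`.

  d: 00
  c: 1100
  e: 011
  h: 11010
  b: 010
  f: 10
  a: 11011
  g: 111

Read left to right; each codeword is recognised as soon as it completes (prefix code):
  010→b | 011→e | 010→b | 010→b | 1100→c | 011→e | 010→b | 00→d
Decoded message: bebbcebd

bebbcebd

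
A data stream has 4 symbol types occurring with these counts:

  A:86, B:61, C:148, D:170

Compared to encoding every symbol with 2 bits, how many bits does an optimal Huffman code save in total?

Fixed-length: 2 bits × 465 symbols = 930 bits.
Huffman merges:
combine B(61), A(86) → 147
combine 147, C(148) → 295
combine D(170), 295 → 465
Huffman total = 147 + 295 + 465 = 907 bits.
Saving = 930 − 907 = 23 bits.

23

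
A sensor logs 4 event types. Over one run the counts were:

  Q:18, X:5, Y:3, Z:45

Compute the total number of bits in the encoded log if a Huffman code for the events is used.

105

Greedily combine the two least-frequent nodes:
combine Y(3), X(5) → 8
combine 8, Q(18) → 26
combine 26, Z(45) → 71
Total encoded bits = sum of merged weights = 8 + 26 + 71 = 105.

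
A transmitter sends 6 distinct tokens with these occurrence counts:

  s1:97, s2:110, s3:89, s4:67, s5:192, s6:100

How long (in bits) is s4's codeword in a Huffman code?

3

Huffman merges, smallest pair first:
combine s4(67), s3(89) → 156
combine s1(97), s6(100) → 197
combine s2(110), 156 → 266
combine s5(192), 197 → 389
combine 266, 389 → 655
s4 sits 3 levels below the root, so its codeword is 3 bits.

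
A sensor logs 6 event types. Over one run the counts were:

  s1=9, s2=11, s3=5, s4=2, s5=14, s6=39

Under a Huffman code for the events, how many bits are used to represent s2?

3

Repeatedly merge the two smallest:
merge s4(2) and s3(5): 7
merge 7 and s1(9): 16
merge s2(11) and s5(14): 25
merge 16 and 25: 41
merge s6(39) and 41: 80
s2 sits 3 levels below the root, so its codeword is 3 bits.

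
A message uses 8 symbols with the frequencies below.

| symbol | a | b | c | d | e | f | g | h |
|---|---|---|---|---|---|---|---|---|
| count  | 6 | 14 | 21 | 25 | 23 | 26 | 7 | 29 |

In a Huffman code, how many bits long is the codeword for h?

2

Huffman merges, smallest pair first:
combine a(6), g(7) → 13
combine 13, b(14) → 27
combine c(21), e(23) → 44
combine d(25), f(26) → 51
combine 27, h(29) → 56
combine 44, 51 → 95
combine 56, 95 → 151
h sits 2 levels below the root, so its codeword is 2 bits.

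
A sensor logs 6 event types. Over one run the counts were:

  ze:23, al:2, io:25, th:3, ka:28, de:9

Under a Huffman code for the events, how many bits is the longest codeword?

Merge the two lowest-weight nodes at each step:
al(2) + th(3) → 5
5 + de(9) → 14
14 + ze(23) → 37
io(25) + ka(28) → 53
37 + 53 → 90
The first pair merged (al, th) ends up deepest, at depth 4.

4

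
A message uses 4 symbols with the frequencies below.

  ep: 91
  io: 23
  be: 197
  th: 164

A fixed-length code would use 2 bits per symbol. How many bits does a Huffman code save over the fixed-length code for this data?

Fixed-length: 2 bits × 475 symbols = 950 bits.
Huffman merges:
merge io(23) and ep(91): 114
merge 114 and th(164): 278
merge be(197) and 278: 475
Huffman total = 114 + 278 + 475 = 867 bits.
Saving = 950 − 867 = 83 bits.

83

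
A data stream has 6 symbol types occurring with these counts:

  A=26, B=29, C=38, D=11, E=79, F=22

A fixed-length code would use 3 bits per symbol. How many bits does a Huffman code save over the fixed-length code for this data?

125

Fixed-length: 3 bits × 205 symbols = 615 bits.
Huffman merges:
D(11) + F(22) → 33
A(26) + B(29) → 55
33 + C(38) → 71
55 + 71 → 126
E(79) + 126 → 205
Huffman total = 33 + 55 + 71 + 126 + 205 = 490 bits.
Saving = 615 − 490 = 125 bits.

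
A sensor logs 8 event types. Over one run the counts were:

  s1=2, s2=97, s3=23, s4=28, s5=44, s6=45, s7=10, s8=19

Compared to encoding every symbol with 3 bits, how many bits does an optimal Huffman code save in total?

100

Fixed-length: 3 bits × 268 symbols = 804 bits.
Huffman merges:
s1(2) + s7(10) → 12
12 + s8(19) → 31
s3(23) + s4(28) → 51
31 + s5(44) → 75
s6(45) + 51 → 96
75 + 96 → 171
s2(97) + 171 → 268
Huffman total = 12 + 31 + 51 + 75 + 96 + 171 + 268 = 704 bits.
Saving = 804 − 704 = 100 bits.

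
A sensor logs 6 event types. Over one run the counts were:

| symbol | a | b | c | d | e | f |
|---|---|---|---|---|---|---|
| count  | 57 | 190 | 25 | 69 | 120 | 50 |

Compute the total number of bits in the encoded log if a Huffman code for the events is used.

1223

Greedily combine the two least-frequent nodes:
merge c(25) and f(50): 75
merge a(57) and d(69): 126
merge 75 and e(120): 195
merge 126 and b(190): 316
merge 195 and 316: 511
Each symbol's bit-cost is frequency × depth; summing gives 1223 bits (equivalently 75 + 126 + 195 + 316 + 511).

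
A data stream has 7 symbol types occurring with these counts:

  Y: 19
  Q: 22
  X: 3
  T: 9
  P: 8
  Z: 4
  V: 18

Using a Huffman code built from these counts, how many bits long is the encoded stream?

Build the Huffman tree bottom-up:
merge X(3) and Z(4): 7
merge 7 and P(8): 15
merge T(9) and 15: 24
merge V(18) and Y(19): 37
merge Q(22) and 24: 46
merge 37 and 46: 83
The encoded length is the sum of every internal node's weight: 7 + 15 + 24 + 37 + 46 + 83 = 212 bits.

212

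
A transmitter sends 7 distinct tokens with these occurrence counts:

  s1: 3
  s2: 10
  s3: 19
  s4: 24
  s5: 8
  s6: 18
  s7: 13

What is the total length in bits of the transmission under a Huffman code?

253

Merge the two smallest weights repeatedly:
s1(3) + s5(8) → 11
s2(10) + 11 → 21
s7(13) + s6(18) → 31
s3(19) + 21 → 40
s4(24) + 31 → 55
40 + 55 → 95
Total encoded bits = sum of merged weights = 11 + 21 + 31 + 40 + 55 + 95 = 253.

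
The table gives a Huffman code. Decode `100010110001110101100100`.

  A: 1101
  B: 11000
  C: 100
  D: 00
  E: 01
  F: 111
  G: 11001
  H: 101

Read left to right; each codeword is recognised as soon as it completes (prefix code):
  100→C | 01→E | 01→E | 100→C | 01→E | 1101→A | 01→E | 100→C | 100→C
Decoded message: CEECEAECC

CEECEAECC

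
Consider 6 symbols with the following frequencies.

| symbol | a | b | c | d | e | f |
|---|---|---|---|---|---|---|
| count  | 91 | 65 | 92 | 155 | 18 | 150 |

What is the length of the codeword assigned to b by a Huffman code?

4

Repeatedly merge the two smallest:
merge e(18) and b(65): 83
merge 83 and a(91): 174
merge c(92) and f(150): 242
merge d(155) and 174: 329
merge 242 and 329: 571
b's leaf is at depth 4, giving a 4-bit codeword.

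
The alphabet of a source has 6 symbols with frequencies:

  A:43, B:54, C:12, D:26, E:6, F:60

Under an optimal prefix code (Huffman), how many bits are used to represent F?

Huffman merges, smallest pair first:
merge E(6) and C(12): 18
merge 18 and D(26): 44
merge A(43) and 44: 87
merge B(54) and F(60): 114
merge 87 and 114: 201
F sits 2 levels below the root, so its codeword is 2 bits.

2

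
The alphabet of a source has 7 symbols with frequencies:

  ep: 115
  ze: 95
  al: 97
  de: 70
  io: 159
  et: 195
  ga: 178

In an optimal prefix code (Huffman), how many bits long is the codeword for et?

2

Build the tree from the bottom:
combine de(70), ze(95) → 165
combine al(97), ep(115) → 212
combine io(159), 165 → 324
combine ga(178), et(195) → 373
combine 212, 324 → 536
combine 373, 536 → 909
et's leaf is at depth 2, giving a 2-bit codeword.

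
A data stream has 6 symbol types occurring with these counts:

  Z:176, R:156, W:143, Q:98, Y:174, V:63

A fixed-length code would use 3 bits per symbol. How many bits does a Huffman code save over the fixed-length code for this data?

350

Fixed-length: 3 bits × 810 symbols = 2430 bits.
Huffman merges:
combine V(63), Q(98) → 161
combine W(143), R(156) → 299
combine 161, Y(174) → 335
combine Z(176), 299 → 475
combine 335, 475 → 810
Huffman total = 161 + 299 + 335 + 475 + 810 = 2080 bits.
Saving = 2430 − 2080 = 350 bits.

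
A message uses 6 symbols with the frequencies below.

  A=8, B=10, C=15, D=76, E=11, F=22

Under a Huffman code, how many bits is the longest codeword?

Merge the two lowest-weight nodes at each step:
A(8) + B(10) → 18
E(11) + C(15) → 26
18 + F(22) → 40
26 + 40 → 66
66 + D(76) → 142
The first pair merged (A, B) ends up deepest, at depth 4.

4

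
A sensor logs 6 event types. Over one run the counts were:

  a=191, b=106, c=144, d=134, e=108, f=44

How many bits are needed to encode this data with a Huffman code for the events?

1846

Build the Huffman tree bottom-up:
f(44) + b(106) → 150
e(108) + d(134) → 242
c(144) + 150 → 294
a(191) + 242 → 433
294 + 433 → 727
Total encoded bits = sum of merged weights = 150 + 242 + 294 + 433 + 727 = 1846.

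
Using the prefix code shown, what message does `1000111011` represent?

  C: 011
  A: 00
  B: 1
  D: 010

BACBC

Read left to right; each codeword is recognised as soon as it completes (prefix code):
  1→B | 00→A | 011→C | 1→B | 011→C
Decoded message: BACBC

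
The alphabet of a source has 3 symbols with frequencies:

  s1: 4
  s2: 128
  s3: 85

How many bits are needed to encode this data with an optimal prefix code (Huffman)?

306

Build the Huffman tree bottom-up:
s1(4) + s3(85) → 89
89 + s2(128) → 217
Total encoded bits = sum of merged weights = 89 + 217 = 306.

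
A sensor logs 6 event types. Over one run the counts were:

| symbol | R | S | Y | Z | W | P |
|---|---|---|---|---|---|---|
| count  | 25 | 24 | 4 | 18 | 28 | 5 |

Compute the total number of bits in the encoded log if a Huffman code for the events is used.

244

Greedily combine the two least-frequent nodes:
merge Y(4) and P(5): 9
merge 9 and Z(18): 27
merge S(24) and R(25): 49
merge 27 and W(28): 55
merge 49 and 55: 104
Total encoded bits = sum of merged weights = 9 + 27 + 49 + 55 + 104 = 244.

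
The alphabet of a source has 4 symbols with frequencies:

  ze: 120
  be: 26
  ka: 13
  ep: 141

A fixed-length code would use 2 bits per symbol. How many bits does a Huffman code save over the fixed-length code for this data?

Fixed-length: 2 bits × 300 symbols = 600 bits.
Huffman merges:
merge ka(13) and be(26): 39
merge 39 and ze(120): 159
merge ep(141) and 159: 300
Huffman total = 39 + 159 + 300 = 498 bits.
Saving = 600 − 498 = 102 bits.

102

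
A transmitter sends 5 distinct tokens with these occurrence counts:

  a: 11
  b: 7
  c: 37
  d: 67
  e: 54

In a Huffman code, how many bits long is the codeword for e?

2

Repeatedly merge the two smallest:
merge b(7) and a(11): 18
merge 18 and c(37): 55
merge e(54) and 55: 109
merge d(67) and 109: 176
e sits 2 levels below the root, so its codeword is 2 bits.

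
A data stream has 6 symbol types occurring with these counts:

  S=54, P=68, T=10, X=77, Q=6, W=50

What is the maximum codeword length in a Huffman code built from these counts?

Merge the two lowest-weight nodes at each step:
merge Q(6) and T(10): 16
merge 16 and W(50): 66
merge S(54) and 66: 120
merge P(68) and X(77): 145
merge 120 and 145: 265
Maximum depth reached is 4.

4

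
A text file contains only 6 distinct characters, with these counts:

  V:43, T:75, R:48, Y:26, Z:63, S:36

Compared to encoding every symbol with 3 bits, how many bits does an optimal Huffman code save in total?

138

Fixed-length: 3 bits × 291 symbols = 873 bits.
Huffman merges:
merge Y(26) and S(36): 62
merge V(43) and R(48): 91
merge 62 and Z(63): 125
merge T(75) and 91: 166
merge 125 and 166: 291
Huffman total = 62 + 91 + 125 + 166 + 291 = 735 bits.
Saving = 873 − 735 = 138 bits.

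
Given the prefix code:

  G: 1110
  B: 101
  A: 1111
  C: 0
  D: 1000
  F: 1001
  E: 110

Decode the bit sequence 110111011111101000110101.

Read left to right; each codeword is recognised as soon as it completes (prefix code):
  110→E | 1110→G | 1111→A | 110→E | 1000→D | 110→E | 101→B
Decoded message: EGAEDEB

EGAEDEB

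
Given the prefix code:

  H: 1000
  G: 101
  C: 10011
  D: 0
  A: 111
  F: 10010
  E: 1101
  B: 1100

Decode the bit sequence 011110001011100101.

DAHGBG

Read left to right; each codeword is recognised as soon as it completes (prefix code):
  0→D | 111→A | 1000→H | 101→G | 1100→B | 101→G
Decoded message: DAHGBG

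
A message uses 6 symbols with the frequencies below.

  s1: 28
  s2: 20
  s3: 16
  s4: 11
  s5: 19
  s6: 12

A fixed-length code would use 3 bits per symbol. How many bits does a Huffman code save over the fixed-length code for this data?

Fixed-length: 3 bits × 106 symbols = 318 bits.
Huffman merges:
combine s4(11), s6(12) → 23
combine s3(16), s5(19) → 35
combine s2(20), 23 → 43
combine s1(28), 35 → 63
combine 43, 63 → 106
Huffman total = 23 + 35 + 43 + 63 + 106 = 270 bits.
Saving = 318 − 270 = 48 bits.

48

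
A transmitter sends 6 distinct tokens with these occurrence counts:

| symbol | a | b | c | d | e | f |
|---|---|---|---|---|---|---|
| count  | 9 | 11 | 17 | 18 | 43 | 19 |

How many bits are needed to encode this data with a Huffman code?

285

Greedily combine the two least-frequent nodes:
merge a(9) and b(11): 20
merge c(17) and d(18): 35
merge f(19) and 20: 39
merge 35 and 39: 74
merge e(43) and 74: 117
Each symbol's bit-cost is frequency × depth; summing gives 285 bits (equivalently 20 + 35 + 39 + 74 + 117).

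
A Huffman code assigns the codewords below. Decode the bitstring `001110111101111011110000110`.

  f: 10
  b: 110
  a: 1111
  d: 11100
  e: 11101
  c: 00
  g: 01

Read left to right; each codeword is recognised as soon as it completes (prefix code):
  00→c | 11101→e | 11101→e | 11101→e | 11100→d | 00→c | 110→b
Decoded message: ceeedcb

ceeedcb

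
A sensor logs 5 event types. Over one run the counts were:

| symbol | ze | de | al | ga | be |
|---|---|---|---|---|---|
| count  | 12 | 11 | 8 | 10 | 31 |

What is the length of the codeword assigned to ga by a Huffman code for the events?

Repeatedly merge the two smallest:
combine al(8), ga(10) → 18
combine de(11), ze(12) → 23
combine 18, 23 → 41
combine be(31), 41 → 72
The subtree containing ga is merged 3 times, so code length = 3.

3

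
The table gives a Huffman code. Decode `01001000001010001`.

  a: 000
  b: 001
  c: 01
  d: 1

cbabcad

Read left to right; each codeword is recognised as soon as it completes (prefix code):
  01→c | 001→b | 000→a | 001→b | 01→c | 000→a | 1→d
Decoded message: cbabcad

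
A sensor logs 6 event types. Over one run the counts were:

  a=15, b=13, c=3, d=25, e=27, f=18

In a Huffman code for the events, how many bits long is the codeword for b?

4

Build the tree from the bottom:
merge c(3) and b(13): 16
merge a(15) and 16: 31
merge f(18) and d(25): 43
merge e(27) and 31: 58
merge 43 and 58: 101
b's leaf is at depth 4, giving a 4-bit codeword.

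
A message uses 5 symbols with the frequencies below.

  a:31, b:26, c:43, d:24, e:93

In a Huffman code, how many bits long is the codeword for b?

3

Repeatedly merge the two smallest:
combine d(24), b(26) → 50
combine a(31), c(43) → 74
combine 50, 74 → 124
combine e(93), 124 → 217
b sits 3 levels below the root, so its codeword is 3 bits.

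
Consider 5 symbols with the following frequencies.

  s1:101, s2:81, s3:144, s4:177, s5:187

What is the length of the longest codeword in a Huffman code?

Merge the two lowest-weight nodes at each step:
combine s2(81), s1(101) → 182
combine s3(144), s4(177) → 321
combine 182, s5(187) → 369
combine 321, 369 → 690
The first pair merged (s2, s1) ends up deepest, at depth 3.

3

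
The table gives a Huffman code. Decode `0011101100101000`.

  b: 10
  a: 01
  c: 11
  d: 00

dcbcdbbd

Read left to right; each codeword is recognised as soon as it completes (prefix code):
  00→d | 11→c | 10→b | 11→c | 00→d | 10→b | 10→b | 00→d
Decoded message: dcbcdbbd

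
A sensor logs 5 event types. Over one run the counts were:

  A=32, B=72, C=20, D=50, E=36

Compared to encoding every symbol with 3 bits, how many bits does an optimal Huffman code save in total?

Fixed-length: 3 bits × 210 symbols = 630 bits.
Huffman merges:
merge C(20) and A(32): 52
merge E(36) and D(50): 86
merge 52 and B(72): 124
merge 86 and 124: 210
Huffman total = 52 + 86 + 124 + 210 = 472 bits.
Saving = 630 − 472 = 158 bits.

158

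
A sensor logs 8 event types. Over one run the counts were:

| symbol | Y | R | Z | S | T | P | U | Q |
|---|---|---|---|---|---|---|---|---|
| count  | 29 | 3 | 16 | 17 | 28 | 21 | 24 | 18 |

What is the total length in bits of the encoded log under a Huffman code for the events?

Build the Huffman tree bottom-up:
R(3) + Z(16) → 19
S(17) + Q(18) → 35
19 + P(21) → 40
U(24) + T(28) → 52
Y(29) + 35 → 64
40 + 52 → 92
64 + 92 → 156
Total encoded bits = sum of merged weights = 19 + 35 + 40 + 52 + 64 + 92 + 156 = 458.

458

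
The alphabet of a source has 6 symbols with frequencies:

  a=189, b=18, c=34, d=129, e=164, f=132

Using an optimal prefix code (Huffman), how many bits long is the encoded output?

1565

Merge the two smallest weights repeatedly:
combine b(18), c(34) → 52
combine 52, d(129) → 181
combine f(132), e(164) → 296
combine 181, a(189) → 370
combine 296, 370 → 666
Total encoded bits = sum of merged weights = 52 + 181 + 296 + 370 + 666 = 1565.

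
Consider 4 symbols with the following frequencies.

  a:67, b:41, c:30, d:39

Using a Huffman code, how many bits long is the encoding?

354

Build the Huffman tree bottom-up:
combine c(30), d(39) → 69
combine b(41), a(67) → 108
combine 69, 108 → 177
Each symbol's bit-cost is frequency × depth; summing gives 354 bits (equivalently 69 + 108 + 177).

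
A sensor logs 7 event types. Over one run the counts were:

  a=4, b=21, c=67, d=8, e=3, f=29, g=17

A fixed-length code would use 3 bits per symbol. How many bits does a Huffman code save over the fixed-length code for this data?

112

Fixed-length: 3 bits × 149 symbols = 447 bits.
Huffman merges:
merge e(3) and a(4): 7
merge 7 and d(8): 15
merge 15 and g(17): 32
merge b(21) and f(29): 50
merge 32 and 50: 82
merge c(67) and 82: 149
Huffman total = 7 + 15 + 32 + 50 + 82 + 149 = 335 bits.
Saving = 447 − 335 = 112 bits.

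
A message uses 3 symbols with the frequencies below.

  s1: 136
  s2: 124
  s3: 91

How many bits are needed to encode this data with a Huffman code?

Merge the two smallest weights repeatedly:
merge s3(91) and s2(124): 215
merge s1(136) and 215: 351
The encoded length is the sum of every internal node's weight: 215 + 351 = 566 bits.

566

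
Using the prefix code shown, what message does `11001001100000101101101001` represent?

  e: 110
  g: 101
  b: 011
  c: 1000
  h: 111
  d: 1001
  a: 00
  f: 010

Read left to right; each codeword is recognised as soon as it completes (prefix code):
  110→e | 010→f | 011→b | 00→a | 00→a | 010→f | 110→e | 110→e | 1001→d
Decoded message: efbaafeed

efbaafeed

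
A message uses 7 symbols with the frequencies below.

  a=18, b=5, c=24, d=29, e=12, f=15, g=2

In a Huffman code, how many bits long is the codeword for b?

4

Huffman merges, smallest pair first:
combine g(2), b(5) → 7
combine 7, e(12) → 19
combine f(15), a(18) → 33
combine 19, c(24) → 43
combine d(29), 33 → 62
combine 43, 62 → 105
The subtree containing b is merged 4 times, so code length = 4.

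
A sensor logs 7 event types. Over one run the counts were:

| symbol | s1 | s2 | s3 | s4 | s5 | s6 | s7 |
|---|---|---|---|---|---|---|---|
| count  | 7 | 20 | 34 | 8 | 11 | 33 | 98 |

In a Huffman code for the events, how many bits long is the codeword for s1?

5

Repeatedly merge the two smallest:
s1(7) + s4(8) → 15
s5(11) + 15 → 26
s2(20) + 26 → 46
s6(33) + s3(34) → 67
46 + 67 → 113
s7(98) + 113 → 211
s1 sits 5 levels below the root, so its codeword is 5 bits.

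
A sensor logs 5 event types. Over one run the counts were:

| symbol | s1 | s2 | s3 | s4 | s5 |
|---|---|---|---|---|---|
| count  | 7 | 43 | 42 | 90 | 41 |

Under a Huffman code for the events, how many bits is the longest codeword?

Merge the two lowest-weight nodes at each step:
s1(7) + s5(41) → 48
s3(42) + s2(43) → 85
48 + 85 → 133
s4(90) + 133 → 223
The first pair merged (s1, s5) ends up deepest, at depth 3.

3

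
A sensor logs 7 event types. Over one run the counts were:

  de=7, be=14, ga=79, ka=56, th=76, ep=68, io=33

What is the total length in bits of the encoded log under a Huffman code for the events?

851

Merge the two smallest weights repeatedly:
combine de(7), be(14) → 21
combine 21, io(33) → 54
combine 54, ka(56) → 110
combine ep(68), th(76) → 144
combine ga(79), 110 → 189
combine 144, 189 → 333
Total encoded bits = sum of merged weights = 21 + 54 + 110 + 144 + 189 + 333 = 851.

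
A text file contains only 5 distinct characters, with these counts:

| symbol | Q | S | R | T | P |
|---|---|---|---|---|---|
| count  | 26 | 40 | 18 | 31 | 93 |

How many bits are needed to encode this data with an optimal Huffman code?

438

Build the Huffman tree bottom-up:
merge R(18) and Q(26): 44
merge T(31) and S(40): 71
merge 44 and 71: 115
merge P(93) and 115: 208
Total encoded bits = sum of merged weights = 44 + 71 + 115 + 208 = 438.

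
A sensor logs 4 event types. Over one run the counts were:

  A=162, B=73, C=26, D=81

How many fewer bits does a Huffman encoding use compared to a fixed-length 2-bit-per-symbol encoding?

Fixed-length: 2 bits × 342 symbols = 684 bits.
Huffman merges:
merge C(26) and B(73): 99
merge D(81) and 99: 180
merge A(162) and 180: 342
Huffman total = 99 + 180 + 342 = 621 bits.
Saving = 684 − 621 = 63 bits.

63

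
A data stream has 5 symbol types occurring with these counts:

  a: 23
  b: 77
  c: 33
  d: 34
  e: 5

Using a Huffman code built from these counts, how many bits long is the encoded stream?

Build the Huffman tree bottom-up:
e(5) + a(23) → 28
28 + c(33) → 61
d(34) + 61 → 95
b(77) + 95 → 172
Total encoded bits = sum of merged weights = 28 + 61 + 95 + 172 = 356.

356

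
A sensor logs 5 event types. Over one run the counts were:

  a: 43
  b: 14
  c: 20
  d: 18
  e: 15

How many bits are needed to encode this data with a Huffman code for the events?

244

Build the Huffman tree bottom-up:
combine b(14), e(15) → 29
combine d(18), c(20) → 38
combine 29, 38 → 67
combine a(43), 67 → 110
Each symbol's bit-cost is frequency × depth; summing gives 244 bits (equivalently 29 + 38 + 67 + 110).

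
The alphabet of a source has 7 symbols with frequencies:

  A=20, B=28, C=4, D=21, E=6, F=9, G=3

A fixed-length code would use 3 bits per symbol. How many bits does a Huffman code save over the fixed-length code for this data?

49

Fixed-length: 3 bits × 91 symbols = 273 bits.
Huffman merges:
G(3) + C(4) → 7
E(6) + 7 → 13
F(9) + 13 → 22
A(20) + D(21) → 41
22 + B(28) → 50
41 + 50 → 91
Huffman total = 7 + 13 + 22 + 41 + 50 + 91 = 224 bits.
Saving = 273 − 224 = 49 bits.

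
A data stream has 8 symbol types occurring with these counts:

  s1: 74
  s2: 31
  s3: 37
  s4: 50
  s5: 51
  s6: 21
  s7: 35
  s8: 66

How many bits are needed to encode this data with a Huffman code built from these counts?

1073

Build the Huffman tree bottom-up:
combine s6(21), s2(31) → 52
combine s7(35), s3(37) → 72
combine s4(50), s5(51) → 101
combine 52, s8(66) → 118
combine 72, s1(74) → 146
combine 101, 118 → 219
combine 146, 219 → 365
Total encoded bits = sum of merged weights = 52 + 72 + 101 + 118 + 146 + 219 + 365 = 1073.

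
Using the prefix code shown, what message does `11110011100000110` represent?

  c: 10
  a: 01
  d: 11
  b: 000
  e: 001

Read left to right; each codeword is recognised as soon as it completes (prefix code):
  11→d | 11→d | 001→e | 11→d | 000→b | 001→e | 10→c
Decoded message: ddedbec

ddedbec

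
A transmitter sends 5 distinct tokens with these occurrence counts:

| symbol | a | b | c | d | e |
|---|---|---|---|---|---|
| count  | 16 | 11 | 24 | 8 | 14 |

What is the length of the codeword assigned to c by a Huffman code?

Huffman merges, smallest pair first:
merge d(8) and b(11): 19
merge e(14) and a(16): 30
merge 19 and c(24): 43
merge 30 and 43: 73
c sits 2 levels below the root, so its codeword is 2 bits.

2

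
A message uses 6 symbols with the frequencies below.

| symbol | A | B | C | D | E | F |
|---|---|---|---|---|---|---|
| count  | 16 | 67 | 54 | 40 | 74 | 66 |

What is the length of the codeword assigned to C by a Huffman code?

Repeatedly merge the two smallest:
combine A(16), D(40) → 56
combine C(54), 56 → 110
combine F(66), B(67) → 133
combine E(74), 110 → 184
combine 133, 184 → 317
C's leaf is at depth 3, giving a 3-bit codeword.

3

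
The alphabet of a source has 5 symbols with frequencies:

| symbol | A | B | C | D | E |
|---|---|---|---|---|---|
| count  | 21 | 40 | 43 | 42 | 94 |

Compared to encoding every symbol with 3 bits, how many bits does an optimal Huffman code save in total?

Fixed-length: 3 bits × 240 symbols = 720 bits.
Huffman merges:
merge A(21) and B(40): 61
merge D(42) and C(43): 85
merge 61 and 85: 146
merge E(94) and 146: 240
Huffman total = 61 + 85 + 146 + 240 = 532 bits.
Saving = 720 − 532 = 188 bits.

188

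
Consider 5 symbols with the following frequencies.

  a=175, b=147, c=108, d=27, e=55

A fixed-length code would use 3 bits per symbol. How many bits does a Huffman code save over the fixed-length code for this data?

Fixed-length: 3 bits × 512 symbols = 1536 bits.
Huffman merges:
merge d(27) and e(55): 82
merge 82 and c(108): 190
merge b(147) and a(175): 322
merge 190 and 322: 512
Huffman total = 82 + 190 + 322 + 512 = 1106 bits.
Saving = 1536 − 1106 = 430 bits.

430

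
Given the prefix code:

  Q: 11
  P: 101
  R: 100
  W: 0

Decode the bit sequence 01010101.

Read left to right; each codeword is recognised as soon as it completes (prefix code):
  0→W | 101→P | 0→W | 101→P
Decoded message: WPWP

WPWP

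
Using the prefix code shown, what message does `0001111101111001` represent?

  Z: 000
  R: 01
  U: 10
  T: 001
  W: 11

ZWWUWWT

Read left to right; each codeword is recognised as soon as it completes (prefix code):
  000→Z | 11→W | 11→W | 10→U | 11→W | 11→W | 001→T
Decoded message: ZWWUWWT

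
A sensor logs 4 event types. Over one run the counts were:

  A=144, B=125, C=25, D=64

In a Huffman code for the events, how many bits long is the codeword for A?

1

Build the tree from the bottom:
merge C(25) and D(64): 89
merge 89 and B(125): 214
merge A(144) and 214: 358
A is a child of the root — depth 1, so its codeword is a single bit.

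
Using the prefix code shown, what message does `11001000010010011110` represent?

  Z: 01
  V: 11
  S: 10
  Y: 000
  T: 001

Read left to right; each codeword is recognised as soon as it completes (prefix code):
  11→V | 001→T | 000→Y | 01→Z | 001→T | 001→T | 11→V | 10→S
Decoded message: VTYZTTVS

VTYZTTVS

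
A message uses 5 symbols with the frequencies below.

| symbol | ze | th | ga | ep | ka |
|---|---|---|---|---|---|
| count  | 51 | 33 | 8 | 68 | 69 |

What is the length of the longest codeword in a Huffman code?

Merge the two lowest-weight nodes at each step:
combine ga(8), th(33) → 41
combine 41, ze(51) → 92
combine ep(68), ka(69) → 137
combine 92, 137 → 229
The first pair merged (ga, th) ends up deepest, at depth 3.

3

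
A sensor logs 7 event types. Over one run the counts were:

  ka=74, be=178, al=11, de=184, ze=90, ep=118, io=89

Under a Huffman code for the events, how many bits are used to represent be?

2

Repeatedly merge the two smallest:
combine al(11), ka(74) → 85
combine 85, io(89) → 174
combine ze(90), ep(118) → 208
combine 174, be(178) → 352
combine de(184), 208 → 392
combine 352, 392 → 744
The subtree containing be is merged 2 times, so code length = 2.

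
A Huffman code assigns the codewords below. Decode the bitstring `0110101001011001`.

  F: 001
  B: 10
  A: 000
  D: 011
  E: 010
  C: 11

DEBECF

Read left to right; each codeword is recognised as soon as it completes (prefix code):
  011→D | 010→E | 10→B | 010→E | 11→C | 001→F
Decoded message: DEBECF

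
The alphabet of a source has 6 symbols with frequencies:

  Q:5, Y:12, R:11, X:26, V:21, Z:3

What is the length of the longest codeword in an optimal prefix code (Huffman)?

4

Merge the two lowest-weight nodes at each step:
Z(3) + Q(5) → 8
8 + R(11) → 19
Y(12) + 19 → 31
V(21) + X(26) → 47
31 + 47 → 78
Maximum depth reached is 4.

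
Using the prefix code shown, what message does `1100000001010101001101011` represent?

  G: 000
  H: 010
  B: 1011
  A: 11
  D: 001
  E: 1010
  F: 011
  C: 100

Read left to right; each codeword is recognised as soon as it completes (prefix code):
  11→A | 000→G | 000→G | 010→H | 1010→E | 100→C | 11→A | 010→H | 11→A
Decoded message: AGGHECAHA

AGGHECAHA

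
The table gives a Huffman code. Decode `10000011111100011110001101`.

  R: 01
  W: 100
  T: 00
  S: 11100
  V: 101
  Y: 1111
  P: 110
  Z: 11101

Read left to right; each codeword is recognised as soon as it completes (prefix code):
  100→W | 00→T | 01→R | 1111→Y | 100→W | 01→R | 11100→S | 01→R | 101→V
Decoded message: WTRYWRSRV

WTRYWRSRV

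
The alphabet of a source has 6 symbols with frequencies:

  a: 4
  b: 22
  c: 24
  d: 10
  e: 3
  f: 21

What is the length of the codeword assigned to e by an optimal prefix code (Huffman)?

4

Repeatedly merge the two smallest:
e(3) + a(4) → 7
7 + d(10) → 17
17 + f(21) → 38
b(22) + c(24) → 46
38 + 46 → 84
The subtree containing e is merged 4 times, so code length = 4.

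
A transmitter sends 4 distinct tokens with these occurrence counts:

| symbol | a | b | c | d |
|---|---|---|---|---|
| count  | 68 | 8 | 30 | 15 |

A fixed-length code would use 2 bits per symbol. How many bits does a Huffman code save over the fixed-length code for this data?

45

Fixed-length: 2 bits × 121 symbols = 242 bits.
Huffman merges:
b(8) + d(15) → 23
23 + c(30) → 53
53 + a(68) → 121
Huffman total = 23 + 53 + 121 = 197 bits.
Saving = 242 − 197 = 45 bits.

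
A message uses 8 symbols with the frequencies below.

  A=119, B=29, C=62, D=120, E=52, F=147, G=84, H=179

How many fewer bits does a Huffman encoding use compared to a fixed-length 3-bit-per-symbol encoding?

102

Fixed-length: 3 bits × 792 symbols = 2376 bits.
Huffman merges:
merge B(29) and E(52): 81
merge C(62) and 81: 143
merge G(84) and A(119): 203
merge D(120) and 143: 263
merge F(147) and H(179): 326
merge 203 and 263: 466
merge 326 and 466: 792
Huffman total = 81 + 143 + 203 + 263 + 326 + 466 + 792 = 2274 bits.
Saving = 2376 − 2274 = 102 bits.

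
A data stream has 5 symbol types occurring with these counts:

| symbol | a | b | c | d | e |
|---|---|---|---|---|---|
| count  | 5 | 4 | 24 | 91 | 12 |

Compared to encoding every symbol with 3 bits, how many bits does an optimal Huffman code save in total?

Fixed-length: 3 bits × 136 symbols = 408 bits.
Huffman merges:
combine b(4), a(5) → 9
combine 9, e(12) → 21
combine 21, c(24) → 45
combine 45, d(91) → 136
Huffman total = 9 + 21 + 45 + 136 = 211 bits.
Saving = 408 − 211 = 197 bits.

197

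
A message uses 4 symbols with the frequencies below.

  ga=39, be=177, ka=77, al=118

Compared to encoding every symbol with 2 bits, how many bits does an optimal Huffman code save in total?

61

Fixed-length: 2 bits × 411 symbols = 822 bits.
Huffman merges:
merge ga(39) and ka(77): 116
merge 116 and al(118): 234
merge be(177) and 234: 411
Huffman total = 116 + 234 + 411 = 761 bits.
Saving = 822 − 761 = 61 bits.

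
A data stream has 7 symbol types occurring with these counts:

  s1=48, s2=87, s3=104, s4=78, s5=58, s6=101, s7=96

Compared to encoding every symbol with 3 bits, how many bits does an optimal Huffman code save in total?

Fixed-length: 3 bits × 572 symbols = 1716 bits.
Huffman merges:
s1(48) + s5(58) → 106
s4(78) + s2(87) → 165
s7(96) + s6(101) → 197
s3(104) + 106 → 210
165 + 197 → 362
210 + 362 → 572
Huffman total = 106 + 165 + 197 + 210 + 362 + 572 = 1612 bits.
Saving = 1716 − 1612 = 104 bits.

104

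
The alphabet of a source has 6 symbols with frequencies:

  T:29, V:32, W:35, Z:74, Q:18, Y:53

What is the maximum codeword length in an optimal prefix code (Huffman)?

3

Merge the two lowest-weight nodes at each step:
merge Q(18) and T(29): 47
merge V(32) and W(35): 67
merge 47 and Y(53): 100
merge 67 and Z(74): 141
merge 100 and 141: 241
Maximum depth reached is 3.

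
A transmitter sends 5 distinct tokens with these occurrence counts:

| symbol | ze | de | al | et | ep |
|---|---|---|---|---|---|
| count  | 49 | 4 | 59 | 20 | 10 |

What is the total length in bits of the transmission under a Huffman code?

273

Build the Huffman tree bottom-up:
combine de(4), ep(10) → 14
combine 14, et(20) → 34
combine 34, ze(49) → 83
combine al(59), 83 → 142
Total encoded bits = sum of merged weights = 14 + 34 + 83 + 142 = 273.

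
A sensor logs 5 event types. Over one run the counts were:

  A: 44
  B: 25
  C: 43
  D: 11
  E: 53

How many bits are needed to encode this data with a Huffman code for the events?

388

Merge the two smallest weights repeatedly:
combine D(11), B(25) → 36
combine 36, C(43) → 79
combine A(44), E(53) → 97
combine 79, 97 → 176
Each symbol's bit-cost is frequency × depth; summing gives 388 bits (equivalently 36 + 79 + 97 + 176).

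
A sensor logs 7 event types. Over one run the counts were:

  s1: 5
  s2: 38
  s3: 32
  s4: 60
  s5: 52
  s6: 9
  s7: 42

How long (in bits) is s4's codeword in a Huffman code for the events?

2

Repeatedly merge the two smallest:
combine s1(5), s6(9) → 14
combine 14, s3(32) → 46
combine s2(38), s7(42) → 80
combine 46, s5(52) → 98
combine s4(60), 80 → 140
combine 98, 140 → 238
s4 sits 2 levels below the root, so its codeword is 2 bits.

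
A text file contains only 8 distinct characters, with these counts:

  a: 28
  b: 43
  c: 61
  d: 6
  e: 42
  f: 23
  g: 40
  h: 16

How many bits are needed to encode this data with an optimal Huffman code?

Merge the two smallest weights repeatedly:
merge d(6) and h(16): 22
merge 22 and f(23): 45
merge a(28) and g(40): 68
merge e(42) and b(43): 85
merge 45 and c(61): 106
merge 68 and 85: 153
merge 106 and 153: 259
The encoded length is the sum of every internal node's weight: 22 + 45 + 68 + 85 + 106 + 153 + 259 = 738 bits.

738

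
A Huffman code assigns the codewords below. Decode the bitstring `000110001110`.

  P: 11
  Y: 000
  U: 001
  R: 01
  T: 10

YPYPT

Read left to right; each codeword is recognised as soon as it completes (prefix code):
  000→Y | 11→P | 000→Y | 11→P | 10→T
Decoded message: YPYPT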